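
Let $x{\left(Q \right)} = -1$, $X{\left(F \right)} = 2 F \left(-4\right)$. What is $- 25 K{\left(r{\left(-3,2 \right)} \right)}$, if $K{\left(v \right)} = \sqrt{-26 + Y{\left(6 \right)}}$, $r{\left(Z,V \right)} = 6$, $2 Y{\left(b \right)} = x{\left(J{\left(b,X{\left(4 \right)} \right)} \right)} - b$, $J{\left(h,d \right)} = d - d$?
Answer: $- \frac{25 i \sqrt{118}}{2} \approx - 135.78 i$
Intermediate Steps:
$X{\left(F \right)} = - 8 F$
$J{\left(h,d \right)} = 0$
$Y{\left(b \right)} = - \frac{1}{2} - \frac{b}{2}$ ($Y{\left(b \right)} = \frac{-1 - b}{2} = - \frac{1}{2} - \frac{b}{2}$)
$K{\left(v \right)} = \frac{i \sqrt{118}}{2}$ ($K{\left(v \right)} = \sqrt{-26 - \frac{7}{2}} = \sqrt{- \frac{59}{2}} = \frac{i \sqrt{118}}{2}$)
$- 25 K{\left(r{\left(-3,2 \right)} \right)} = - 25 \frac{i \sqrt{118}}{2} = - \frac{25 i \sqrt{118}}{2}$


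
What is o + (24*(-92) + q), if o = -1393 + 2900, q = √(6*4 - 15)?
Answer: -698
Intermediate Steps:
q = 3 (q = √(24 - 15) = √9 = 3)
o = 1507
o + (24*(-92) + q) = 1507 + (24*(-92) + 3) = 1507 + (-2208 + 3) = 1507 - 2205 = -698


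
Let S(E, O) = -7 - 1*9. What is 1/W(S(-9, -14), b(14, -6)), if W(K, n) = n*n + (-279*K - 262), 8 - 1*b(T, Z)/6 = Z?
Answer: 1/11258 ≈ 8.8826e-5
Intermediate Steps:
S(E, O) = -16 (S(E, O) = -7 - 9 = -16)
b(T, Z) = 48 - 6*Z
W(K, n) = -262 + n² - 279*K (W(K, n) = n² + (-262 - 279*K) = -262 + n² - 279*K)
1/W(S(-9, -14), b(14, -6)) = 1/(-262 + (48 - 6*(-6))² - 279*(-16)) = 1/(-262 + (48 + 36)² + 4464) = 1/(-262 + 84² + 4464) = 1/(-262 + 7056 + 4464) = 1/11258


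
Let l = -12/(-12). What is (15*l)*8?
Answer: 120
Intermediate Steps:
l = 1 (l = -12*(-1/12) = 1)
(15*l)*8 = (15*1)*8 = 15*8 = 120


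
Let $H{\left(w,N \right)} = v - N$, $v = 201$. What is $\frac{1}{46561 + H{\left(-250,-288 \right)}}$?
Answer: $\frac{1}{47050} \approx 2.1254 \cdot 10^{-5}$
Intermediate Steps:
$H{\left(w,N \right)} = 201 - N$
$\frac{1}{46561 + H{\left(-250,-288 \right)}} = \frac{1}{46561 + \left(201 - -288\right)} = \frac{1}{46561 + \left(201 + 288\right)} = \frac{1}{46561 + 489} = \frac{1}{47050}$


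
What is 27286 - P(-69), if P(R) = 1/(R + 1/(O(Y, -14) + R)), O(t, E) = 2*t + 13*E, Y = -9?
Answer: 506483001/18562 ≈ 27286.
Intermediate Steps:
P(R) = 1/(R + 1/(-200 + R)) (P(R) = 1/(R + 1/((2*(-9) + 13*(-14)) + R)) = 1/(R + 1/((-18 - 182) + R)) = 1/(R + 1/(-200 + R)))
27286 - P(-69) = 27286 - (-200 - 69)/(1 + (-69)² - 200*(-69)) = 27286 - (-269)/(1 + 4761 + 13800) = 27286 - (-269)/18562 = 27286 - 1*(-269/18562) = 27286 + 269/18562 = 506483001/18562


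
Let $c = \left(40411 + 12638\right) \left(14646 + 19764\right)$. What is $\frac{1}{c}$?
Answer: $\frac{1}{1825416090} \approx 5.4782 \cdot 10^{-10}$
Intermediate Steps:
$c = 1825416090$ ($c = 53049 \cdot 34410 = 1825416090$)
$\frac{1}{c} = \frac{1}{1825416090}$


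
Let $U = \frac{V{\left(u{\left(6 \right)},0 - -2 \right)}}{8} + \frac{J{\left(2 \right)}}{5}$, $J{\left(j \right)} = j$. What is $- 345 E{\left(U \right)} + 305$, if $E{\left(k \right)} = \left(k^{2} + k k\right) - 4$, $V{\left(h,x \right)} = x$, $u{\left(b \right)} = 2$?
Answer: $\frac{55739}{40} \approx 1393.5$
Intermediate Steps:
$U = \frac{13}{20}$ ($U = \frac{0 - -2}{8} + \frac{2}{5} = \left(0 + 2\right) \frac{1}{8} + 2 \cdot \frac{1}{5} = 2 \cdot \frac{1}{8} + \frac{2}{5} = \frac{1}{4} + \frac{2}{5} = \frac{13}{20} \approx 0.65$)
$E{\left(k \right)} = -4 + 2 k^{2}$ ($E{\left(k \right)} = \left(k^{2} + k^{2}\right) - 4 = 2 k^{2} - 4 = -4 + 2 k^{2}$)
$- 345 E{\left(U \right)} + 305 = - 345 \left(-4 + 2 \left(\frac{13}{20}\right)^{2}\right) + 305 = - 345 \left(-4 + 2 \cdot \frac{169}{400}\right) + 305 = - 345 \left(-4 + \frac{169}{200}\right) + 305 = \left(-345\right) \left(- \frac{631}{200}\right) + 305 = \frac{43539}{40} + 305 = \frac{55739}{40}$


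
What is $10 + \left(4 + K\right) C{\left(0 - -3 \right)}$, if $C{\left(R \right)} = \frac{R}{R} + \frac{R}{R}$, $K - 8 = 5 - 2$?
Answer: $40$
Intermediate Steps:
$K = 11$ ($K = 8 + \left(5 - 2\right) = 8 + 3 = 11$)
$C{\left(R \right)} = 2$ ($C{\left(R \right)} = 1 + 1 = 2$)
$10 + \left(4 + K\right) C{\left(0 - -3 \right)} = 10 + \left(4 + 11\right) 2 = 10 + 15 \cdot 2 = 10 + 30 = 40$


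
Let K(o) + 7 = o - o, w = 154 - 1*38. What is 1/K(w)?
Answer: -⅐ ≈ -0.14286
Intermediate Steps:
w = 116 (w = 154 - 38 = 116)
K(o) = -7 (K(o) = -7 + (o - o) = -7 + 0 = -7)
1/K(w) = 1/(-7) = -⅐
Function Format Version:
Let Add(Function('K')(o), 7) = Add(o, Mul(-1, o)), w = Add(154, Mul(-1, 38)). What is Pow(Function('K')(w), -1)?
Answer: Rational(-1, 7) ≈ -0.14286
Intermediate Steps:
w = 116 (w = Add(154, -38) = 116)
Function('K')(o) = -7 (Function('K')(o) = Add(-7, Add(o, Mul(-1, o))) = Add(-7, 0) = -7)
Pow(Function('K')(w), -1) = Pow(-7, -1) = Rational(-1, 7)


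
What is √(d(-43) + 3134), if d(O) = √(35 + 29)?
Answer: √3142 ≈ 56.054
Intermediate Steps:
d(O) = 8 (d(O) = √64 = 8)
√(d(-43) + 3134) = √(8 + 3134) = √3142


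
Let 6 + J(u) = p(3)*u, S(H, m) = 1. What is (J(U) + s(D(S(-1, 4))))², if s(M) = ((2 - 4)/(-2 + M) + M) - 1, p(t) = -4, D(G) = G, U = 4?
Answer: 400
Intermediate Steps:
J(u) = -6 - 4*u
s(M) = -1 + M - 2/(-2 + M) (s(M) = (-2/(-2 + M) + M) - 1 = (M - 2/(-2 + M)) - 1 = -1 + M - 2/(-2 + M))
(J(U) + s(D(S(-1, 4))))² = ((-6 - 4*4) + 1*(-3 + 1)/(-2 + 1))² = ((-6 - 16) + 1*(-2)/(-1))² = (-22 + 1*(-1)*(-2))² = (-22 + 2)² = (-20)² = 400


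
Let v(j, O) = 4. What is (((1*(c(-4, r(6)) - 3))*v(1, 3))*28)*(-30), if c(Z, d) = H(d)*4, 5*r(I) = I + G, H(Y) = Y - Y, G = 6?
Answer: 10080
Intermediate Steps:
H(Y) = 0
r(I) = 6/5 + I/5 (r(I) = (I + 6)/5 = (6 + I)/5 = 6/5 + I/5)
c(Z, d) = 0 (c(Z, d) = 0*4 = 0)
(((1*(c(-4, r(6)) - 3))*v(1, 3))*28)*(-30) = (((1*(0 - 3))*4)*28)*(-30) = (((1*(-3))*4)*28)*(-30) = (-3*4*28)*(-30) = -12*28*(-30) = -336*(-30) = 10080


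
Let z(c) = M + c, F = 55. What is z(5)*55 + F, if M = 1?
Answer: 385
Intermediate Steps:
z(c) = 1 + c
z(5)*55 + F = (1 + 5)*55 + 55 = 6*55 + 55 = 330 + 55 = 385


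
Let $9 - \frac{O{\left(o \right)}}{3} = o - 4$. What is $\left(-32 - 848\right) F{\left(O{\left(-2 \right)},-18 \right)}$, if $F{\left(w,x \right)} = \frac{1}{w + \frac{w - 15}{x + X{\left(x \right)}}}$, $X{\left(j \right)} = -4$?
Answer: $- \frac{121}{6} \approx -20.167$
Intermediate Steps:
$O{\left(o \right)} = 39 - 3 o$ ($O{\left(o \right)} = 27 - 3 \left(o - 4\right) = 27 - 3 \left(-4 + o\right) = 27 - \left(-12 + 3 o\right) = 39 - 3 o$)
$F{\left(w,x \right)} = \frac{1}{w + \frac{-15 + w}{-4 + x}}$ ($F{\left(w,x \right)} = \frac{1}{w + \frac{w - 15}{x - 4}} = \frac{1}{w + \frac{-15 + w}{-4 + x}}$)
$\left(-32 - 848\right) F{\left(O{\left(-2 \right)},-18 \right)} = \left(-32 - 848\right) \frac{-4 - 18}{-15 - 3 \left(39 - -6\right) + \left(39 - -6\right) \left(-18\right)} = - 880 \frac{1}{-15 - 3 \left(39 + 6\right) + \left(39 + 6\right) \left(-18\right)} \left(-22\right) = - 880 \frac{1}{-15 - 135 + 45 \left(-18\right)} \left(-22\right) = - 880 \frac{1}{-15 - 135 - 810} \left(-22\right) = - 880 \frac{1}{-960} \left(-22\right) = - 880 \left(\left(- \frac{1}{960}\right) \left(-22\right)\right) = \left(-880\right) \frac{11}{480} = - \frac{121}{6}$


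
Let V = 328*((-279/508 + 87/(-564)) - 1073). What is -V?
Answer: 2102131008/5969 ≈ 3.5217e+5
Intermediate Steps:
V = -2102131008/5969 (V = 328*((-279*1/508 + 87*(-1/564)) - 1073) = 328*((-279/508 - 29/188) - 1073) = 328*(-4199/5969 - 1073) = 328*(-6408936/5969) = -2102131008/5969 ≈ -3.5217e+5)
-V = -1*(-2102131008/5969) = 2102131008/5969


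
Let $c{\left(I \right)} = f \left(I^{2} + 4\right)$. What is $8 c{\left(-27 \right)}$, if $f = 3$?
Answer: $17592$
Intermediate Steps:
$c{\left(I \right)} = 12 + 3 I^{2}$ ($c{\left(I \right)} = 3 \left(I^{2} + 4\right) = 3 \left(4 + I^{2}\right) = 12 + 3 I^{2}$)
$8 c{\left(-27 \right)} = 8 \left(12 + 3 \left(-27\right)^{2}\right) = 8 \left(12 + 3 \cdot 729\right) = 8 \left(12 + 2187\right) = 8 \cdot 2199 = 17592$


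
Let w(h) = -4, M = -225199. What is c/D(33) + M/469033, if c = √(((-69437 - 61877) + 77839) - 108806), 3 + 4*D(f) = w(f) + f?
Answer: -225199/469033 + 2*I*√162281/13 ≈ -0.48013 + 61.976*I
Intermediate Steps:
D(f) = -7/4 + f/4 (D(f) = -¾ + (-4 + f)/4 = -¾ + (-1 + f/4) = -7/4 + f/4)
c = I*√162281 (c = √((-131314 + 77839) - 108806) = √(-53475 - 108806) = √(-162281) = I*√162281 ≈ 402.84*I)
c/D(33) + M/469033 = (I*√162281)/(-7/4 + (¼)*33) - 225199/469033 = (I*√162281)/(-7/4 + 33/4) - 225199*1/469033 = (I*√162281)/(13/2) - 225199/469033 = (I*√162281)*(2/13) - 225199/469033 = 2*I*√162281/13 - 225199/469033 = -225199/469033 + 2*I*√162281/13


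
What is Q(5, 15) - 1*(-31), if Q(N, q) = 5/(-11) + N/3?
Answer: 1063/33 ≈ 32.212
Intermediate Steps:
Q(N, q) = -5/11 + N/3 (Q(N, q) = 5*(-1/11) + N*(⅓) = -5/11 + N/3)
Q(5, 15) - 1*(-31) = (-5/11 + (⅓)*5) - 1*(-31) = (-5/11 + 5/3) + 31 = 40/33 + 31 = 1063/33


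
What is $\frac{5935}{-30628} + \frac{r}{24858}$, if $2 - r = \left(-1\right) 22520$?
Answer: $\frac{271135793}{380675412} \approx 0.71225$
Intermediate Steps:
$r = 22522$ ($r = 2 - \left(-1\right) 22520 = 2 - -22520 = 2 + 22520 = 22522$)
$\frac{5935}{-30628} + \frac{r}{24858} = \frac{5935}{-30628} + \frac{22522}{24858} = 5935 \left(- \frac{1}{30628}\right) + 22522 \cdot \frac{1}{24858} = - \frac{5935}{30628} + \frac{11261}{12429} = \frac{271135793}{380675412}$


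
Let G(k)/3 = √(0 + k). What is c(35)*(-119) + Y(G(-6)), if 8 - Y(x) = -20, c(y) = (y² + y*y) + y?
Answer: -295687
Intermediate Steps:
G(k) = 3*√k (G(k) = 3*√(0 + k) = 3*√k)
c(y) = y + 2*y² (c(y) = (y² + y²) + y = 2*y² + y = y + 2*y²)
Y(x) = 28 (Y(x) = 8 - 1*(-20) = 8 + 20 = 28)
c(35)*(-119) + Y(G(-6)) = (35*(1 + 2*35))*(-119) + 28 = (35*(1 + 70))*(-119) + 28 = (35*71)*(-119) + 28 = 2485*(-119) + 28 = -295715 + 28 = -295687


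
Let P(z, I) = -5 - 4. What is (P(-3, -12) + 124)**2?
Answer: 13225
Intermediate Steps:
P(z, I) = -9
(P(-3, -12) + 124)**2 = (-9 + 124)**2 = 115**2 = 13225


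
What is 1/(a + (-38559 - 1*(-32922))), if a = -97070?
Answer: -1/102707 ≈ -9.7364e-6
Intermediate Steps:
1/(a + (-38559 - 1*(-32922))) = 1/(-97070 + (-38559 - 1*(-32922))) = 1/(-97070 + (-38559 + 32922)) = 1/(-97070 - 5637) = 1/(-102707) = -1/102707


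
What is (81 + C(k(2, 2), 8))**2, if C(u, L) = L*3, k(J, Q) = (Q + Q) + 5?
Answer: 11025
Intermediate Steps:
k(J, Q) = 5 + 2*Q (k(J, Q) = 2*Q + 5 = 5 + 2*Q)
C(u, L) = 3*L
(81 + C(k(2, 2), 8))**2 = (81 + 3*8)**2 = (81 + 24)**2 = 105**2 = 11025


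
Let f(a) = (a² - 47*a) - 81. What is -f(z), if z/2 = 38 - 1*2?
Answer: -1719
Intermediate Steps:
z = 72 (z = 2*(38 - 1*2) = 2*(38 - 2) = 2*36 = 72)
f(a) = -81 + a² - 47*a
-f(z) = -(-81 + 72² - 47*72) = -(-81 + 5184 - 3384) = -1*1719 = -1719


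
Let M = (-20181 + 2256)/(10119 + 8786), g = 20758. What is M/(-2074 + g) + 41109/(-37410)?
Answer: -161347038727/146822203980 ≈ -1.0989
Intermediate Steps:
M = -3585/3781 (M = -17925/18905 = -17925*1/18905 = -3585/3781 ≈ -0.94816)
M/(-2074 + g) + 41109/(-37410) = -3585/(3781*(-2074 + 20758)) + 41109/(-37410) = -3585/3781/18684 + 41109*(-1/37410) = -3585/3781*1/18684 - 13703/12470 = -1195/23548068 - 13703/12470 = -161347038727/146822203980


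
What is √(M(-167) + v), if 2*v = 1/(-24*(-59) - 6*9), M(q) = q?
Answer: I*√309791667/1362 ≈ 12.923*I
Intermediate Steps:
v = 1/2724 (v = 1/(2*(-24*(-59) - 6*9)) = 1/(2*(1416 - 54)) = (½)/1362 = (½)*(1/1362) = 1/2724 ≈ 0.00036711)
√(M(-167) + v) = √(-167 + 1/2724) = √(-454907/2724) = I*√309791667/1362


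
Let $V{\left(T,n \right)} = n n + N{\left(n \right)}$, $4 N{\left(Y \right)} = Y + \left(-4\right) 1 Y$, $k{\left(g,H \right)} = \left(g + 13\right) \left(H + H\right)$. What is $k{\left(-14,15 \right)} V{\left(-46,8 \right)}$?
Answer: $-1740$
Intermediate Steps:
$k{\left(g,H \right)} = 2 H \left(13 + g\right)$ ($k{\left(g,H \right)} = \left(13 + g\right) 2 H = 2 H \left(13 + g\right)$)
$N{\left(Y \right)} = - \frac{3 Y}{4}$ ($N{\left(Y \right)} = \frac{Y + \left(-4\right) 1 Y}{4} = \frac{Y - 4 Y}{4} = \frac{\left(-3\right) Y}{4} = - \frac{3 Y}{4}$)
$V{\left(T,n \right)} = n^{2} - \frac{3 n}{4}$ ($V{\left(T,n \right)} = n n - \frac{3 n}{4} = n^{2} - \frac{3 n}{4}$)
$k{\left(-14,15 \right)} V{\left(-46,8 \right)} = 2 \cdot 15 \left(13 - 14\right) \frac{1}{4} \cdot 8 \left(-3 + 4 \cdot 8\right) = 2 \cdot 15 \left(-1\right) \frac{1}{4} \cdot 8 \left(-3 + 32\right) = - 30 \cdot \frac{1}{4} \cdot 8 \cdot 29 = \left(-30\right) 58 = -1740$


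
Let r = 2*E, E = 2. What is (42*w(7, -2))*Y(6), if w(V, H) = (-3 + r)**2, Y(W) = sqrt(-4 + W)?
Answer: 42*sqrt(2) ≈ 59.397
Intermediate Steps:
r = 4 (r = 2*2 = 4)
w(V, H) = 1 (w(V, H) = (-3 + 4)**2 = 1**2 = 1)
(42*w(7, -2))*Y(6) = (42*1)*sqrt(-4 + 6) = 42*sqrt(2)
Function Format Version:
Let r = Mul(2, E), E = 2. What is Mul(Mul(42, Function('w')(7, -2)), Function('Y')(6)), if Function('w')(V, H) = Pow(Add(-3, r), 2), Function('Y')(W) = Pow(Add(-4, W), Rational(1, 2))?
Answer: Mul(42, Pow(2, Rational(1, 2))) ≈ 59.397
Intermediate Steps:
r = 4 (r = Mul(2, 2) = 4)
Function('w')(V, H) = 1 (Function('w')(V, H) = Pow(Add(-3, 4), 2) = Pow(1, 2) = 1)
Mul(Mul(42, Function('w')(7, -2)), Function('Y')(6)) = Mul(Mul(42, 1), Pow(Add(-4, 6), Rational(1, 2))) = Mul(42, Pow(2, Rational(1, 2)))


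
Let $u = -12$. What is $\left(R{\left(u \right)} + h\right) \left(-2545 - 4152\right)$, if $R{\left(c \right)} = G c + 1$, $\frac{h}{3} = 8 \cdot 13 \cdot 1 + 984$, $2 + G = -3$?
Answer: $-22267525$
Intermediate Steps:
$G = -5$ ($G = -2 - 3 = -5$)
$h = 3264$ ($h = 3 \left(8 \cdot 13 \cdot 1 + 984\right) = 3 \left(104 \cdot 1 + 984\right) = 3 \left(104 + 984\right) = 3 \cdot 1088 = 3264$)
$R{\left(c \right)} = 1 - 5 c$ ($R{\left(c \right)} = - 5 c + 1 = 1 - 5 c$)
$\left(R{\left(u \right)} + h\right) \left(-2545 - 4152\right) = \left(\left(1 - -60\right) + 3264\right) \left(-2545 - 4152\right) = \left(\left(1 + 60\right) + 3264\right) \left(-6697\right) = \left(61 + 3264\right) \left(-6697\right) = 3325 \left(-6697\right) = -22267525$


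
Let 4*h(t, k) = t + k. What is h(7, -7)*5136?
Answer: 0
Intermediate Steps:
h(t, k) = k/4 + t/4 (h(t, k) = (t + k)/4 = (k + t)/4 = k/4 + t/4)
h(7, -7)*5136 = ((1/4)*(-7) + (1/4)*7)*5136 = (-7/4 + 7/4)*5136 = 0*5136 = 0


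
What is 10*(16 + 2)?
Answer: 180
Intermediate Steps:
10*(16 + 2) = 10*18 = 180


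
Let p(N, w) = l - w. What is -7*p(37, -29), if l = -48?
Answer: 133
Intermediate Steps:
p(N, w) = -48 - w
-7*p(37, -29) = -7*(-48 - 1*(-29)) = -7*(-48 + 29) = -7*(-19) = 133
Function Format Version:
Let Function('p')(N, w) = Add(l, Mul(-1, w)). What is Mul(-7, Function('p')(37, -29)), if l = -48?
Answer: 133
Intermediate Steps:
Function('p')(N, w) = Add(-48, Mul(-1, w))
Mul(-7, Function('p')(37, -29)) = Mul(-7, Add(-48, Mul(-1, -29))) = Mul(-7, Add(-48, 29)) = Mul(-7, -19) = 133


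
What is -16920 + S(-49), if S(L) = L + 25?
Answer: -16944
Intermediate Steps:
S(L) = 25 + L
-16920 + S(-49) = -16920 + (25 - 49) = -16920 - 24 = -16944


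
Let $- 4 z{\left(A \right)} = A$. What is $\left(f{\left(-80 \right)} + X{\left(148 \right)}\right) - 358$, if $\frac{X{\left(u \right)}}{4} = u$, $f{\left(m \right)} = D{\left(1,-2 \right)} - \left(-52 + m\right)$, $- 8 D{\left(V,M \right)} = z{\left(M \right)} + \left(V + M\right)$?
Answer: $\frac{5857}{16} \approx 366.06$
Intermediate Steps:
$z{\left(A \right)} = - \frac{A}{4}$
$D{\left(V,M \right)} = - \frac{3 M}{32} - \frac{V}{8}$ ($D{\left(V,M \right)} = - \frac{- \frac{M}{4} + \left(V + M\right)}{8} = - \frac{- \frac{M}{4} + \left(M + V\right)}{8} = - \frac{V + \frac{3 M}{4}}{8} = - \frac{3 M}{32} - \frac{V}{8}$)
$f{\left(m \right)} = \frac{833}{16} - m$ ($f{\left(m \right)} = \left(\left(- \frac{3}{32}\right) \left(-2\right) - \frac{1}{8}\right) - \left(-52 + m\right) = \left(\frac{3}{16} - \frac{1}{8}\right) - \left(-52 + m\right) = \frac{1}{16} - \left(-52 + m\right) = \frac{833}{16} - m$)
$X{\left(u \right)} = 4 u$
$\left(f{\left(-80 \right)} + X{\left(148 \right)}\right) - 358 = \left(\left(\frac{833}{16} - -80\right) + 4 \cdot 148\right) - 358 = \left(\left(\frac{833}{16} + 80\right) + 592\right) - 358 = \left(\frac{2113}{16} + 592\right) - 358 = \frac{11585}{16} - 358 = \frac{5857}{16}$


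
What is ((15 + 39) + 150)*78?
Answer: 15912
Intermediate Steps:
((15 + 39) + 150)*78 = (54 + 150)*78 = 204*78 = 15912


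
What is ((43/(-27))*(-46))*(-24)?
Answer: -15824/9 ≈ -1758.2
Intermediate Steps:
((43/(-27))*(-46))*(-24) = ((43*(-1/27))*(-46))*(-24) = -43/27*(-46)*(-24) = (1978/27)*(-24) = -15824/9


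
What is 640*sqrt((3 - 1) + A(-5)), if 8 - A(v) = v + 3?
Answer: 1280*sqrt(3) ≈ 2217.0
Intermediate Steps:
A(v) = 5 - v (A(v) = 8 - (v + 3) = 8 - (3 + v) = 8 + (-3 - v) = 5 - v)
640*sqrt((3 - 1) + A(-5)) = 640*sqrt((3 - 1) + (5 - 1*(-5))) = 640*sqrt(2 + (5 + 5)) = 640*sqrt(2 + 10) = 640*sqrt(12) = 640*(2*sqrt(3)) = 1280*sqrt(3)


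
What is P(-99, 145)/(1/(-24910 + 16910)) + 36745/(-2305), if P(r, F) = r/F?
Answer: 72809279/13369 ≈ 5446.1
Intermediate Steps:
P(-99, 145)/(1/(-24910 + 16910)) + 36745/(-2305) = (-99/145)/(1/(-24910 + 16910)) + 36745/(-2305) = (-99*1/145)/(1/(-8000)) + 36745*(-1/2305) = -99/(145*(-1/8000)) - 7349/461 = -99/145*(-8000) - 7349/461 = 158400/29 - 7349/461 = 72809279/13369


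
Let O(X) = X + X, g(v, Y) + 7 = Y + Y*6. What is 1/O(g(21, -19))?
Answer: -1/280 ≈ -0.0035714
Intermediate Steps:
g(v, Y) = -7 + 7*Y (g(v, Y) = -7 + (Y + Y*6) = -7 + (Y + 6*Y) = -7 + 7*Y)
O(X) = 2*X
1/O(g(21, -19)) = 1/(2*(-7 + 7*(-19))) = 1/(2*(-7 - 133)) = 1/(2*(-140)) = 1/(-280) = -1/280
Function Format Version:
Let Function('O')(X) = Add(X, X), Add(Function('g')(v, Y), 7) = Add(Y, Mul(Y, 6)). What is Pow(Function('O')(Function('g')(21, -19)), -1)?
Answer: Rational(-1, 280) ≈ -0.0035714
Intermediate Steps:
Function('g')(v, Y) = Add(-7, Mul(7, Y)) (Function('g')(v, Y) = Add(-7, Add(Y, Mul(Y, 6))) = Add(-7, Add(Y, Mul(6, Y))) = Add(-7, Mul(7, Y)))
Function('O')(X) = Mul(2, X)
Pow(Function('O')(Function('g')(21, -19)), -1) = Pow(Mul(2, Add(-7, Mul(7, -19))), -1) = Pow(Mul(2, Add(-7, -133)), -1) = Pow(Mul(2, -140), -1) = Pow(-280, -1) = Rational(-1, 280)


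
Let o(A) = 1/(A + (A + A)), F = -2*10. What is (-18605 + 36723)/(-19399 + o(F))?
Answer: -1087080/1163941 ≈ -0.93396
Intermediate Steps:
F = -20
o(A) = 1/(3*A) (o(A) = 1/(A + 2*A) = 1/(3*A))
(-18605 + 36723)/(-19399 + o(F)) = (-18605 + 36723)/(-19399 + (⅓)/(-20)) = 18118/(-19399 + (⅓)*(-1/20)) = 18118/(-19399 - 1/60) = 18118/(-1163941/60) = 18118*(-60/1163941) = -1087080/1163941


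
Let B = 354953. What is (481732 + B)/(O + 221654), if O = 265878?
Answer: 836685/487532 ≈ 1.7162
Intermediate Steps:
(481732 + B)/(O + 221654) = (481732 + 354953)/(265878 + 221654) = 836685/487532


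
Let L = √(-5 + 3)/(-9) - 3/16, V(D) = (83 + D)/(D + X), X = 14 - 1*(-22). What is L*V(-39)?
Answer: 11/4 + 44*I*√2/27 ≈ 2.75 + 2.3046*I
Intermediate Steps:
X = 36 (X = 14 + 22 = 36)
V(D) = (83 + D)/(36 + D) (V(D) = (83 + D)/(D + 36) = (83 + D)/(36 + D))
L = -3/16 - I*√2/9 (L = √(-2)*(-⅑) - 3*1/16 = (I*√2)*(-⅑) - 3/16 = -I*√2/9 - 3/16 = -3/16 - I*√2/9 ≈ -0.1875 - 0.15713*I)
L*V(-39) = (-3/16 - I*√2/9)*((83 - 39)/(36 - 39)) = (-3/16 - I*√2/9)*(44/(-3)) = (-3/16 - I*√2/9)*(-⅓*44) = (-3/16 - I*√2/9)*(-44/3) = 11/4 + 44*I*√2/27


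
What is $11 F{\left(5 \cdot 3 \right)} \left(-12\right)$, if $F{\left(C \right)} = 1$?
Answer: $-132$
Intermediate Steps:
$11 F{\left(5 \cdot 3 \right)} \left(-12\right) = 11 \cdot 1 \left(-12\right) = 11 \left(-12\right) = -132$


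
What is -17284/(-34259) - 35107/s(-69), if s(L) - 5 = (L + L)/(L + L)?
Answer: -1202627009/205554 ≈ -5850.7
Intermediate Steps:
s(L) = 6 (s(L) = 5 + (L + L)/(L + L) = 5 + (2*L)/((2*L)) = 5 + (2*L)*(1/(2*L)) = 5 + 1 = 6)
-17284/(-34259) - 35107/s(-69) = -17284/(-34259) - 35107/6 = -17284*(-1/34259) - 35107*⅙ = 17284/34259 - 35107/6 = -1202627009/205554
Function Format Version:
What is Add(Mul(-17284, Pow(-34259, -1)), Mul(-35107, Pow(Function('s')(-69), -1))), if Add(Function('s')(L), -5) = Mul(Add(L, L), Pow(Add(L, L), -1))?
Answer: Rational(-1202627009, 205554) ≈ -5850.7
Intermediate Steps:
Function('s')(L) = 6 (Function('s')(L) = Add(5, Mul(Add(L, L), Pow(Add(L, L), -1))) = Add(5, Mul(Mul(2, L), Pow(Mul(2, L), -1))) = Add(5, Mul(Mul(2, L), Mul(Rational(1, 2), Pow(L, -1)))) = Add(5, 1) = 6)
Add(Mul(-17284, Pow(-34259, -1)), Mul(-35107, Pow(Function('s')(-69), -1))) = Add(Mul(-17284, Pow(-34259, -1)), Mul(-35107, Pow(6, -1))) = Add(Mul(-17284, Rational(-1, 34259)), Mul(-35107, Rational(1, 6))) = Add(Rational(17284, 34259), Rational(-35107, 6)) = Rational(-1202627009, 205554)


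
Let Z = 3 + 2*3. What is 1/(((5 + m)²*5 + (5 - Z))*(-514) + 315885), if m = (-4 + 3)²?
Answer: 1/225421 ≈ 4.4361e-6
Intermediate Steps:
Z = 9 (Z = 3 + 6 = 9)
m = 1 (m = (-1)² = 1)
1/(((5 + m)²*5 + (5 - Z))*(-514) + 315885) = 1/(((5 + 1)²*5 + (5 - 1*9))*(-514) + 315885) = 1/((6²*5 + (5 - 9))*(-514) + 315885) = 1/((36*5 - 4)*(-514) + 315885) = 1/((180 - 4)*(-514) + 315885) = 1/(176*(-514) + 315885) = 1/(-90464 + 315885) = 1/225421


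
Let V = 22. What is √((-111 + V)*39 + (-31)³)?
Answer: I*√33262 ≈ 182.38*I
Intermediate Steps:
√((-111 + V)*39 + (-31)³) = √((-111 + 22)*39 + (-31)³) = √(-89*39 - 29791) = √(-3471 - 29791) = √(-33262) = I*√33262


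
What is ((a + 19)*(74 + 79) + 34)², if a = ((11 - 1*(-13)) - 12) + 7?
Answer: 34199104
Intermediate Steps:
a = 19 (a = ((11 + 13) - 12) + 7 = (24 - 12) + 7 = 12 + 7 = 19)
((a + 19)*(74 + 79) + 34)² = ((19 + 19)*(74 + 79) + 34)² = (38*153 + 34)² = (5814 + 34)² = 5848² = 34199104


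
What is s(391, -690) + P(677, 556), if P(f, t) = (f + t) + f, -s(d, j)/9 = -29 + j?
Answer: 8381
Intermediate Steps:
s(d, j) = 261 - 9*j (s(d, j) = -9*(-29 + j) = 261 - 9*j)
P(f, t) = t + 2*f
s(391, -690) + P(677, 556) = (261 - 9*(-690)) + (556 + 2*677) = (261 + 6210) + (556 + 1354) = 6471 + 1910 = 8381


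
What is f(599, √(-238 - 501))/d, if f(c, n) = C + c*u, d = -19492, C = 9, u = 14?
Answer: -8395/19492 ≈ -0.43069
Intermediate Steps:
f(c, n) = 9 + 14*c (f(c, n) = 9 + c*14 = 9 + 14*c)
f(599, √(-238 - 501))/d = (9 + 14*599)/(-19492) = (9 + 8386)*(-1/19492) = 8395*(-1/19492) = -8395/19492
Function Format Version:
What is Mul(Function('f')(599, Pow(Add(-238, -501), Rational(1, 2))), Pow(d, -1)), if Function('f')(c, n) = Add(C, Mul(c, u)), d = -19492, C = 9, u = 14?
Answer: Rational(-8395, 19492) ≈ -0.43069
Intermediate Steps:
Function('f')(c, n) = Add(9, Mul(14, c)) (Function('f')(c, n) = Add(9, Mul(c, 14)) = Add(9, Mul(14, c)))
Mul(Function('f')(599, Pow(Add(-238, -501), Rational(1, 2))), Pow(d, -1)) = Mul(Add(9, Mul(14, 599)), Pow(-19492, -1)) = Mul(Add(9, 8386), Rational(-1, 19492)) = Mul(8395, Rational(-1, 19492)) = Rational(-8395, 19492)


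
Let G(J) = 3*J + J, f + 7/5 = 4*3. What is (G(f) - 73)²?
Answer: 23409/25 ≈ 936.36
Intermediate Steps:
f = 53/5 (f = -7/5 + 4*3 = -7/5 + 12 = 53/5 ≈ 10.600)
G(J) = 4*J
(G(f) - 73)² = (4*(53/5) - 73)² = (212/5 - 73)² = (-153/5)² = 23409/25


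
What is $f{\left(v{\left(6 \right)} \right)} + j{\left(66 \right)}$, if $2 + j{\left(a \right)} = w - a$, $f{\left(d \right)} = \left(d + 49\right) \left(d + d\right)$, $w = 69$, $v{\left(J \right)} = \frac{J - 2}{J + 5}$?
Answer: $\frac{4465}{121} \approx 36.901$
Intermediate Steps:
$v{\left(J \right)} = \frac{-2 + J}{5 + J}$
$f{\left(d \right)} = 2 d \left(49 + d\right)$ ($f{\left(d \right)} = \left(49 + d\right) 2 d = 2 d \left(49 + d\right)$)
$j{\left(a \right)} = 67 - a$ ($j{\left(a \right)} = -2 - \left(-69 + a\right) = 67 - a$)
$f{\left(v{\left(6 \right)} \right)} + j{\left(66 \right)} = 2 \frac{-2 + 6}{5 + 6} \left(49 + \frac{-2 + 6}{5 + 6}\right) + \left(67 - 66\right) = 2 \cdot \frac{1}{11} \cdot 4 \left(49 + \frac{1}{11} \cdot 4\right) + \left(67 - 66\right) = 2 \cdot \frac{1}{11} \cdot 4 \left(49 + \frac{1}{11} \cdot 4\right) + 1 = 2 \cdot \frac{4}{11} \left(49 + \frac{4}{11}\right) + 1 = 2 \cdot \frac{4}{11} \cdot \frac{543}{11} + 1 = \frac{4344}{121} + 1 = \frac{4465}{121}$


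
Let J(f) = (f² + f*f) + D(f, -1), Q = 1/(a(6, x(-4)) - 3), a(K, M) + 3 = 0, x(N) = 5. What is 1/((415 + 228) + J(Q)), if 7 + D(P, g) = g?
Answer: 18/11431 ≈ 0.0015747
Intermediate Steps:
D(P, g) = -7 + g
a(K, M) = -3 (a(K, M) = -3 + 0 = -3)
Q = -⅙ (Q = 1/(-3 - 3) = 1/(-6) = -⅙ ≈ -0.16667)
J(f) = -8 + 2*f² (J(f) = (f² + f*f) + (-7 - 1) = (f² + f²) - 8 = 2*f² - 8 = -8 + 2*f²)
1/((415 + 228) + J(Q)) = 1/((415 + 228) + (-8 + 2*(-⅙)²)) = 1/(643 + (-8 + 2*(1/36))) = 1/(643 + (-8 + 1/18)) = 1/(643 - 143/18) = 1/(11431/18) = 18/11431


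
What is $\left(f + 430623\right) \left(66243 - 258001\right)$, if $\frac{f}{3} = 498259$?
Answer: $-369210853200$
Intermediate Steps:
$f = 1494777$ ($f = 3 \cdot 498259 = 1494777$)
$\left(f + 430623\right) \left(66243 - 258001\right) = \left(1494777 + 430623\right) \left(66243 - 258001\right) = 1925400 \left(-191758\right) = -369210853200$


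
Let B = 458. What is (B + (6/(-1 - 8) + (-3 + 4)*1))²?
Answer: 1890625/9 ≈ 2.1007e+5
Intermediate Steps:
(B + (6/(-1 - 8) + (-3 + 4)*1))² = (458 + (6/(-1 - 8) + (-3 + 4)*1))² = (458 + (6/(-9) + 1*1))² = (458 + (-⅑*6 + 1))² = (458 + (-⅔ + 1))² = (458 + ⅓)² = (1375/3)² = 1890625/9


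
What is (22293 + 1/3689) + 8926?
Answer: 115166892/3689 ≈ 31219.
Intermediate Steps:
(22293 + 1/3689) + 8926 = 82238878/3689 + 8926 = 115166892/3689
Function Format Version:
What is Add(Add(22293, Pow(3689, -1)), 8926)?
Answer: Rational(115166892, 3689) ≈ 31219.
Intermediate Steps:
Add(Add(22293, Pow(3689, -1)), 8926) = Add(Add(22293, Rational(1, 3689)), 8926) = Add(Rational(82238878, 3689), 8926) = Rational(115166892, 3689)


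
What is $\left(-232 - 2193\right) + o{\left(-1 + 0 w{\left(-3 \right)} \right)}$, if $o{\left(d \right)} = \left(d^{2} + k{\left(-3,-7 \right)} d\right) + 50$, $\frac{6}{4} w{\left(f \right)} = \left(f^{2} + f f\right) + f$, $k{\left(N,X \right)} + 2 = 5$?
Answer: $-2377$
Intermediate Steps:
$k{\left(N,X \right)} = 3$ ($k{\left(N,X \right)} = -2 + 5 = 3$)
$w{\left(f \right)} = \frac{2 f}{3} + \frac{4 f^{2}}{3}$ ($w{\left(f \right)} = \frac{2 \left(\left(f^{2} + f f\right) + f\right)}{3} = \frac{2 \left(\left(f^{2} + f^{2}\right) + f\right)}{3} = \frac{2 \left(2 f^{2} + f\right)}{3} = \frac{2 \left(f + 2 f^{2}\right)}{3} = \frac{2 f}{3} + \frac{4 f^{2}}{3}$)
$o{\left(d \right)} = 50 + d^{2} + 3 d$ ($o{\left(d \right)} = \left(d^{2} + 3 d\right) + 50 = 50 + d^{2} + 3 d$)
$\left(-232 - 2193\right) + o{\left(-1 + 0 w{\left(-3 \right)} \right)} = \left(-232 - 2193\right) + \left(50 + \left(-1 + 0 \cdot \frac{2}{3} \left(-3\right) \left(1 + 2 \left(-3\right)\right)\right)^{2} + 3 \left(-1 + 0 \cdot \frac{2}{3} \left(-3\right) \left(1 + 2 \left(-3\right)\right)\right)\right) = \left(-232 - 2193\right) + \left(50 + \left(-1 + 0 \cdot \frac{2}{3} \left(-3\right) \left(1 - 6\right)\right)^{2} + 3 \left(-1 + 0 \cdot \frac{2}{3} \left(-3\right) \left(1 - 6\right)\right)\right) = -2425 + \left(50 + \left(-1 + 0 \cdot \frac{2}{3} \left(-3\right) \left(-5\right)\right)^{2} + 3 \left(-1 + 0 \cdot \frac{2}{3} \left(-3\right) \left(-5\right)\right)\right) = -2425 + \left(50 + \left(-1 + 0 \cdot 10\right)^{2} + 3 \left(-1 + 0 \cdot 10\right)\right) = -2425 + \left(50 + \left(-1 + 0\right)^{2} + 3 \left(-1 + 0\right)\right) = -2425 + \left(50 + \left(-1\right)^{2} + 3 \left(-1\right)\right) = -2425 + \left(50 + 1 - 3\right) = -2425 + 48 = -2377$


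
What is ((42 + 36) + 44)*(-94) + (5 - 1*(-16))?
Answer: -11447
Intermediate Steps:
((42 + 36) + 44)*(-94) + (5 - 1*(-16)) = (78 + 44)*(-94) + (5 + 16) = 122*(-94) + 21 = -11468 + 21 = -11447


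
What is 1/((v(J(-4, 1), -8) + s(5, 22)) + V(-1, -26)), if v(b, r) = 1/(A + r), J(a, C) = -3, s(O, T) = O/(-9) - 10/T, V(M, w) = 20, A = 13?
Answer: 495/9499 ≈ 0.052111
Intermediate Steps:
s(O, T) = -10/T - O/9 (s(O, T) = O*(-1/9) - 10/T = -O/9 - 10/T = -10/T - O/9)
v(b, r) = 1/(13 + r)
1/((v(J(-4, 1), -8) + s(5, 22)) + V(-1, -26)) = 1/((1/(13 - 8) + (-10/22 - 1/9*5)) + 20) = 1/((1/5 + (-10*1/22 - 5/9)) + 20) = 1/((1/5 + (-5/11 - 5/9)) + 20) = 1/((1/5 - 100/99) + 20) = 1/(-401/495 + 20) = 1/(9499/495) = 495/9499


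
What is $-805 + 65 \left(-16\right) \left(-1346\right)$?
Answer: $1399035$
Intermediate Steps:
$-805 + 65 \left(-16\right) \left(-1346\right) = -805 - -1399840 = -805 + 1399840 = 1399035$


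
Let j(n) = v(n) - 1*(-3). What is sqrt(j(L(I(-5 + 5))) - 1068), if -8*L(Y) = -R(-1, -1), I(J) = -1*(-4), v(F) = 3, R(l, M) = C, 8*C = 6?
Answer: 3*I*sqrt(118) ≈ 32.588*I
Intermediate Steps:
C = 3/4 (C = (1/8)*6 = 3/4 ≈ 0.75000)
R(l, M) = 3/4
I(J) = 4
L(Y) = 3/32 (L(Y) = -(-1)*3/(8*4) = -1/8*(-3/4) = 3/32)
j(n) = 6 (j(n) = 3 - 1*(-3) = 3 + 3 = 6)
sqrt(j(L(I(-5 + 5))) - 1068) = sqrt(6 - 1068) = sqrt(-1062) = 3*I*sqrt(118)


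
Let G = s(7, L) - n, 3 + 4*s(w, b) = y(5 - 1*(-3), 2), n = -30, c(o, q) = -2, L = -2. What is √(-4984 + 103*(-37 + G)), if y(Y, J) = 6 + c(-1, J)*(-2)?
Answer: 7*I*√451/2 ≈ 74.329*I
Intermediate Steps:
y(Y, J) = 10 (y(Y, J) = 6 - 2*(-2) = 6 + 4 = 10)
s(w, b) = 7/4 (s(w, b) = -¾ + (¼)*10 = -¾ + 5/2 = 7/4)
G = 127/4 (G = 7/4 - 1*(-30) = 7/4 + 30 = 127/4 ≈ 31.750)
√(-4984 + 103*(-37 + G)) = √(-4984 + 103*(-37 + 127/4)) = √(-4984 + 103*(-21/4)) = √(-4984 - 2163/4) = √(-22099/4) = 7*I*√451/2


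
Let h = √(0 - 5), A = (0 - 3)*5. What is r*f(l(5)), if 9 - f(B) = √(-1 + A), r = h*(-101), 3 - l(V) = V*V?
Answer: √5*(-404 - 909*I) ≈ -903.37 - 2032.6*I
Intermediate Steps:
A = -15 (A = -3*5 = -15)
h = I*√5 (h = √(-5) = I*√5 ≈ 2.2361*I)
l(V) = 3 - V² (l(V) = 3 - V*V = 3 - V²)
r = -101*I*√5 (r = (I*√5)*(-101) = -101*I*√5 ≈ -225.84*I)
f(B) = 9 - 4*I (f(B) = 9 - √(-1 - 15) = 9 - √(-16) = 9 - 4*I)
r*f(l(5)) = (-101*I*√5)*(9 - 4*I) = -101*I*√5*(9 - 4*I)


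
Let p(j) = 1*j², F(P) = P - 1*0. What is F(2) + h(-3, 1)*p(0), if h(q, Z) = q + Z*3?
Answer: 2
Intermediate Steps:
F(P) = P (F(P) = P + 0 = P)
p(j) = j²
h(q, Z) = q + 3*Z
F(2) + h(-3, 1)*p(0) = 2 + (-3 + 3*1)*0² = 2 + (-3 + 3)*0 = 2 + 0*0 = 2 + 0 = 2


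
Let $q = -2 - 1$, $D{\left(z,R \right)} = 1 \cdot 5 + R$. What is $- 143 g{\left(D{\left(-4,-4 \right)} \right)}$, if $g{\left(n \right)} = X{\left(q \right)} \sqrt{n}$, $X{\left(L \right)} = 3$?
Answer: $-429$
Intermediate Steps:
$D{\left(z,R \right)} = 5 + R$
$q = -3$
$g{\left(n \right)} = 3 \sqrt{n}$
$- 143 g{\left(D{\left(-4,-4 \right)} \right)} = - 143 \cdot 3 \sqrt{5 - 4} = - 143 \cdot 3 \sqrt{1} = - 143 \cdot 3 \cdot 1 = \left(-143\right) 3 = -429$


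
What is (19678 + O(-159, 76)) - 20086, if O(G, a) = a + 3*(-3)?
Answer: -341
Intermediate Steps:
O(G, a) = -9 + a (O(G, a) = a - 9 = -9 + a)
(19678 + O(-159, 76)) - 20086 = (19678 + (-9 + 76)) - 20086 = (19678 + 67) - 20086 = 19745 - 20086 = -341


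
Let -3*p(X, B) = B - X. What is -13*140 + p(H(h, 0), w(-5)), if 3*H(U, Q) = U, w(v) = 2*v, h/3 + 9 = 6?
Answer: -5453/3 ≈ -1817.7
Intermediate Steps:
h = -9 (h = -27 + 3*6 = -27 + 18 = -9)
H(U, Q) = U/3
p(X, B) = -B/3 + X/3 (p(X, B) = -(B - X)/3 = -B/3 + X/3)
-13*140 + p(H(h, 0), w(-5)) = -13*140 + (-2*(-5)/3 + ((⅓)*(-9))/3) = -1820 + (-⅓*(-10) + (⅓)*(-3)) = -1820 + (10/3 - 1) = -1820 + 7/3 = -5453/3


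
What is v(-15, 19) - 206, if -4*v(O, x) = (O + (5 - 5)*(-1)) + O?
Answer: -397/2 ≈ -198.50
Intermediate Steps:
v(O, x) = -O/2 (v(O, x) = -((O + (5 - 5)*(-1)) + O)/4 = -((O + 0*(-1)) + O)/4 = -((O + 0) + O)/4 = -(O + O)/4 = -O/2)
v(-15, 19) - 206 = -½*(-15) - 206 = 15/2 - 206 = -397/2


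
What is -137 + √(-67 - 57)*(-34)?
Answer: -137 - 68*I*√31 ≈ -137.0 - 378.61*I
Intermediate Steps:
-137 + √(-67 - 57)*(-34) = -137 + √(-124)*(-34) = -137 + (2*I*√31)*(-34) = -137 - 68*I*√31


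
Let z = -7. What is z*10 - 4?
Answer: -74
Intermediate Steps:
z*10 - 4 = -7*10 - 4 = -70 - 4 = -74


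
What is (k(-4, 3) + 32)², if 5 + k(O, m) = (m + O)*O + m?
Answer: 1156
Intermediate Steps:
k(O, m) = -5 + m + O*(O + m) (k(O, m) = -5 + ((m + O)*O + m) = -5 + ((O + m)*O + m) = -5 + (O*(O + m) + m) = -5 + (m + O*(O + m)) = -5 + m + O*(O + m))
(k(-4, 3) + 32)² = ((-5 + 3 + (-4)² - 4*3) + 32)² = ((-5 + 3 + 16 - 12) + 32)² = (2 + 32)² = 34² = 1156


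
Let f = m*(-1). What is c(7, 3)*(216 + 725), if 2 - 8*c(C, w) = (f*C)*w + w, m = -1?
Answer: -10351/4 ≈ -2587.8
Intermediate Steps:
f = 1 (f = -1*(-1) = 1)
c(C, w) = ¼ - w/8 - C*w/8 (c(C, w) = ¼ - ((1*C)*w + w)/8 = ¼ - (C*w + w)/8 = ¼ - (w + C*w)/8 = ¼ + (-w/8 - C*w/8) = ¼ - w/8 - C*w/8)
c(7, 3)*(216 + 725) = (¼ - ⅛*3 - ⅛*7*3)*(216 + 725) = (¼ - 3/8 - 21/8)*941 = -11/4*941 = -10351/4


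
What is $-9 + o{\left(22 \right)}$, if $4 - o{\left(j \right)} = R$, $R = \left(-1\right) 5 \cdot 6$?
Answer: $25$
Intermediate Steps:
$R = -30$ ($R = \left(-5\right) 6 = -30$)
$o{\left(j \right)} = 34$ ($o{\left(j \right)} = 4 - -30 = 4 + 30 = 34$)
$-9 + o{\left(22 \right)} = -9 + 34 = 25$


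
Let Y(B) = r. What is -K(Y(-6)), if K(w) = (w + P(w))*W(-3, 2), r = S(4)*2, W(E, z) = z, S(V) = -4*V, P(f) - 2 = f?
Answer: 124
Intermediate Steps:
P(f) = 2 + f
r = -32 (r = -4*4*2 = -16*2 = -32)
Y(B) = -32
K(w) = 4 + 4*w (K(w) = (w + (2 + w))*2 = (2 + 2*w)*2 = 4 + 4*w)
-K(Y(-6)) = -(4 + 4*(-32)) = -(4 - 128) = -1*(-124) = 124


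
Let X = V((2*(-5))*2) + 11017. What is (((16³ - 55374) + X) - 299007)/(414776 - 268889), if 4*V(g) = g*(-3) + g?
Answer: -113086/48629 ≈ -2.3255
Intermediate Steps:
V(g) = -g/2 (V(g) = (g*(-3) + g)/4 = (-3*g + g)/4 = (-2*g)/4 = -g/2)
X = 11027 (X = -2*(-5)*2/2 + 11017 = -(-5)*2 + 11017 = -½*(-20) + 11017 = 10 + 11017 = 11027)
(((16³ - 55374) + X) - 299007)/(414776 - 268889) = (((16³ - 55374) + 11027) - 299007)/(414776 - 268889) = (((4096 - 55374) + 11027) - 299007)/145887 = ((-51278 + 11027) - 299007)*(1/145887) = (-40251 - 299007)*(1/145887) = -339258*1/145887 = -113086/48629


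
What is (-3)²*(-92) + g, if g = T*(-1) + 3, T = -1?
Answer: -824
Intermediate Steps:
g = 4 (g = -1*(-1) + 3 = 1 + 3 = 4)
(-3)²*(-92) + g = (-3)²*(-92) + 4 = 9*(-92) + 4 = -828 + 4 = -824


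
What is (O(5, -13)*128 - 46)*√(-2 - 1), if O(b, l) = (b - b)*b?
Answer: -46*I*√3 ≈ -79.674*I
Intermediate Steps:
O(b, l) = 0 (O(b, l) = 0*b = 0)
(O(5, -13)*128 - 46)*√(-2 - 1) = (0*128 - 46)*√(-2 - 1) = (0 - 46)*√(-3) = -46*I*√3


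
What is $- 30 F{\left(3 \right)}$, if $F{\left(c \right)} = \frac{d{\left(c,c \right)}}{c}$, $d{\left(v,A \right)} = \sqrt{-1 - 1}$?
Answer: $- 10 i \sqrt{2} \approx - 14.142 i$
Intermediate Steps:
$d{\left(v,A \right)} = i \sqrt{2}$ ($d{\left(v,A \right)} = \sqrt{-2} = i \sqrt{2}$)
$F{\left(c \right)} = \frac{i \sqrt{2}}{c}$
$- 30 F{\left(3 \right)} = - 30 \frac{i \sqrt{2}}{3} = - 10 i \sqrt{2}$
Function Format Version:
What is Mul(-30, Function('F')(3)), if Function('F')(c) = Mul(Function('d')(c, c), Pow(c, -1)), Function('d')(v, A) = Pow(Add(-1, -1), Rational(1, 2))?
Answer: Mul(-10, I, Pow(2, Rational(1, 2))) ≈ Mul(-14.142, I)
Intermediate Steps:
Function('d')(v, A) = Mul(I, Pow(2, Rational(1, 2))) (Function('d')(v, A) = Pow(-2, Rational(1, 2)) = Mul(I, Pow(2, Rational(1, 2))))
Function('F')(c) = Mul(I, Pow(2, Rational(1, 2)), Pow(c, -1)) (Function('F')(c) = Mul(Mul(I, Pow(2, Rational(1, 2))), Pow(c, -1)) = Mul(I, Pow(2, Rational(1, 2)), Pow(c, -1)))
Mul(-30, Function('F')(3)) = Mul(-30, Mul(I, Pow(2, Rational(1, 2)), Pow(3, -1))) = Mul(-30, Mul(I, Pow(2, Rational(1, 2)), Rational(1, 3))) = Mul(-30, Mul(Rational(1, 3), I, Pow(2, Rational(1, 2)))) = Mul(-10, I, Pow(2, Rational(1, 2)))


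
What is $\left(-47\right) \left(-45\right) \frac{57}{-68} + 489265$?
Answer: $\frac{33149465}{68} \approx 4.8749 \cdot 10^{5}$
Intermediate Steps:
$\left(-47\right) \left(-45\right) \frac{57}{-68} + 489265 = 2115 \cdot 57 \left(- \frac{1}{68}\right) + 489265 = 2115 \left(- \frac{57}{68}\right) + 489265 = - \frac{120555}{68} + 489265 = \frac{33149465}{68}$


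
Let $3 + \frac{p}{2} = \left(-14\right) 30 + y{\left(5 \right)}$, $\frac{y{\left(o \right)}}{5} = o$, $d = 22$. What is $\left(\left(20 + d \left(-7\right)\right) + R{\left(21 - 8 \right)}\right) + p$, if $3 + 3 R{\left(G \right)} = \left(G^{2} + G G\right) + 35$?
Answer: $- \frac{2420}{3} \approx -806.67$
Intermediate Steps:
$y{\left(o \right)} = 5 o$
$R{\left(G \right)} = \frac{32}{3} + \frac{2 G^{2}}{3}$ ($R{\left(G \right)} = -1 + \frac{\left(G^{2} + G G\right) + 35}{3} = -1 + \frac{\left(G^{2} + G^{2}\right) + 35}{3} = -1 + \frac{2 G^{2} + 35}{3} = -1 + \frac{35 + 2 G^{2}}{3} = -1 + \left(\frac{35}{3} + \frac{2 G^{2}}{3}\right) = \frac{32}{3} + \frac{2 G^{2}}{3}$)
$p = -796$ ($p = -6 + 2 \left(\left(-14\right) 30 + 5 \cdot 5\right) = -6 + 2 \left(-420 + 25\right) = -6 + 2 \left(-395\right) = -6 - 790 = -796$)
$\left(\left(20 + d \left(-7\right)\right) + R{\left(21 - 8 \right)}\right) + p = \left(\left(20 + 22 \left(-7\right)\right) + \left(\frac{32}{3} + \frac{2 \left(21 - 8\right)^{2}}{3}\right)\right) - 796 = \left(\left(20 - 154\right) + \left(\frac{32}{3} + \frac{2 \cdot 13^{2}}{3}\right)\right) - 796 = \left(-134 + \left(\frac{32}{3} + \frac{2}{3} \cdot 169\right)\right) - 796 = \left(-134 + \left(\frac{32}{3} + \frac{338}{3}\right)\right) - 796 = \left(-134 + \frac{370}{3}\right) - 796 = - \frac{32}{3} - 796 = - \frac{2420}{3}$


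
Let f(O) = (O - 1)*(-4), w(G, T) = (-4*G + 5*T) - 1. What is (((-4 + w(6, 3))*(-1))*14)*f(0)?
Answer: 784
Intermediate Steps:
w(G, T) = -1 - 4*G + 5*T
f(O) = 4 - 4*O (f(O) = (-1 + O)*(-4) = 4 - 4*O)
(((-4 + w(6, 3))*(-1))*14)*f(0) = (((-4 + (-1 - 4*6 + 5*3))*(-1))*14)*(4 - 4*0) = (((-4 + (-1 - 24 + 15))*(-1))*14)*(4 + 0) = (((-4 - 10)*(-1))*14)*4 = (-14*(-1)*14)*4 = (14*14)*4 = 196*4 = 784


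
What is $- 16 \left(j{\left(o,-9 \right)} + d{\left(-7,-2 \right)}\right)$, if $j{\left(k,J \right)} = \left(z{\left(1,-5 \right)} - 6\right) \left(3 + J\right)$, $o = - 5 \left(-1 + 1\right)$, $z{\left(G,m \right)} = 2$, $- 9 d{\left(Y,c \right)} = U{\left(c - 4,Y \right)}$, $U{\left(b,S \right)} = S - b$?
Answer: $- \frac{3472}{9} \approx -385.78$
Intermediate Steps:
$d{\left(Y,c \right)} = - \frac{4}{9} - \frac{Y}{9} + \frac{c}{9}$ ($d{\left(Y,c \right)} = - \frac{Y - \left(c - 4\right)}{9} = - \frac{Y - \left(-4 + c\right)}{9} = - \frac{4 + Y - c}{9} = - \frac{4}{9} - \frac{Y}{9} + \frac{c}{9}$)
$o = 0$ ($o = \left(-5\right) 0 = 0$)
$j{\left(k,J \right)} = -12 - 4 J$ ($j{\left(k,J \right)} = \left(2 - 6\right) \left(3 + J\right) = - 4 \left(3 + J\right) = -12 - 4 J$)
$- 16 \left(j{\left(o,-9 \right)} + d{\left(-7,-2 \right)}\right) = - 16 \left(\left(-12 - -36\right) - - \frac{1}{9}\right) = - 16 \left(\left(-12 + 36\right) - - \frac{1}{9}\right) = - 16 \left(24 + \frac{1}{9}\right) = \left(-16\right) \frac{217}{9} = - \frac{3472}{9}$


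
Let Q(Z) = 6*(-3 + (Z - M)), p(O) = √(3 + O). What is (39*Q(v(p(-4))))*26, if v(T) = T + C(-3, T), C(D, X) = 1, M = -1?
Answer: -6084 + 6084*I ≈ -6084.0 + 6084.0*I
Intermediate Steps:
v(T) = 1 + T (v(T) = T + 1 = 1 + T)
Q(Z) = -12 + 6*Z (Q(Z) = 6*(-3 + (Z - 1*(-1))) = 6*(-3 + (Z + 1)) = 6*(-3 + (1 + Z)) = 6*(-2 + Z) = -12 + 6*Z)
(39*Q(v(p(-4))))*26 = (39*(-12 + 6*(1 + √(3 - 4))))*26 = (39*(-12 + 6*(1 + √(-1))))*26 = (39*(-12 + 6*(1 + I)))*26 = (39*(-12 + (6 + 6*I)))*26 = (39*(-6 + 6*I))*26 = (-234 + 234*I)*26 = -6084 + 6084*I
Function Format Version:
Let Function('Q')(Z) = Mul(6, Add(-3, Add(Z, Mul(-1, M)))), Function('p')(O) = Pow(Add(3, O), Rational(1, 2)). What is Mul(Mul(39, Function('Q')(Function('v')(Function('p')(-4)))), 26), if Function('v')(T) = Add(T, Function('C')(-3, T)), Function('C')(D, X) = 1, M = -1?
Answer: Add(-6084, Mul(6084, I)) ≈ Add(-6084.0, Mul(6084.0, I))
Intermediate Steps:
Function('v')(T) = Add(1, T) (Function('v')(T) = Add(T, 1) = Add(1, T))
Function('Q')(Z) = Add(-12, Mul(6, Z)) (Function('Q')(Z) = Mul(6, Add(-3, Add(Z, Mul(-1, -1)))) = Mul(6, Add(-3, Add(Z, 1))) = Mul(6, Add(-3, Add(1, Z))) = Mul(6, Add(-2, Z)) = Add(-12, Mul(6, Z)))
Mul(Mul(39, Function('Q')(Function('v')(Function('p')(-4)))), 26) = Mul(Mul(39, Add(-12, Mul(6, Add(1, Pow(Add(3, -4), Rational(1, 2)))))), 26) = Mul(Mul(39, Add(-12, Mul(6, Add(1, Pow(-1, Rational(1, 2)))))), 26) = Mul(Mul(39, Add(-12, Mul(6, Add(1, I)))), 26) = Mul(Mul(39, Add(-12, Add(6, Mul(6, I)))), 26) = Mul(Mul(39, Add(-6, Mul(6, I))), 26) = Mul(Add(-234, Mul(234, I)), 26) = Add(-6084, Mul(6084, I))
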